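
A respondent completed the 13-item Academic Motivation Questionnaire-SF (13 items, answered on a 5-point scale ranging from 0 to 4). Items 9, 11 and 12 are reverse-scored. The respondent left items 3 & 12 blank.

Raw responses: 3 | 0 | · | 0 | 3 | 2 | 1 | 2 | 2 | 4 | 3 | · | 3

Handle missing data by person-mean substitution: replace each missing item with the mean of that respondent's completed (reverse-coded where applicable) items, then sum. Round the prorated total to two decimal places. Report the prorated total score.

24.82

Reverse-coded (on a 0–4 scale, reversed = 4 − raw):
  item 9: 4 − 2 = 2
  item 11: 4 − 3 = 1
Completed scored items (11 of 13): 3, 0, 0, 3, 2, 1, 2, 2, 4, 1, 3; sum = 21.
Person mean = 21 / 11 ≈ 1.9091
Prorated total = (21 / 11) × 13 = 24.82 (to 2 dp)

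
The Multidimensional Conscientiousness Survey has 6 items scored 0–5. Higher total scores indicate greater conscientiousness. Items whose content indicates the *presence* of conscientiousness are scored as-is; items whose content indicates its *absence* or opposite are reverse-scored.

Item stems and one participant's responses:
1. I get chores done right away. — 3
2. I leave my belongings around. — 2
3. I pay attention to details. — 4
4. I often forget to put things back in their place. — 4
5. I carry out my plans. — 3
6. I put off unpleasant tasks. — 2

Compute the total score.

17

Items 2, 4, 6 describe the absence/opposite of conscientiousness → reverse-score.
on a 0–5 scale, reversed = 5 − raw.
  item 1: 3
  item 2: 5 − 2 = 3
  item 3: 4
  item 4: 5 − 4 = 1
  item 5: 3
  item 6: 5 − 2 = 3
Total = 3 + 3 + 4 + 1 + 3 + 3 = 17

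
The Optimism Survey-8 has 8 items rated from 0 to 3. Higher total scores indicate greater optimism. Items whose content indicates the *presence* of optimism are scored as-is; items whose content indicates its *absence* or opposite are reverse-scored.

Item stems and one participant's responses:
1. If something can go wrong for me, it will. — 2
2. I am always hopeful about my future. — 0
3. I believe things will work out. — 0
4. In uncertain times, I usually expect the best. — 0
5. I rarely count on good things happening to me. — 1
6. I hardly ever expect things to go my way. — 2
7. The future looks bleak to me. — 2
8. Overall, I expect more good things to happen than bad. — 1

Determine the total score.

6

Items 1, 5, 6, 7 describe the absence/opposite of optimism → reverse-score.
on a 0–3 scale, reversed = 3 − raw.
  item 1: 3 − 2 = 1
  item 2: 0
  item 3: 0
  item 4: 0
  item 5: 3 − 1 = 2
  item 6: 3 − 2 = 1
  item 7: 3 − 2 = 1
  item 8: 1
Total = 1 + 0 + 0 + 0 + 2 + 1 + 1 + 1 = 6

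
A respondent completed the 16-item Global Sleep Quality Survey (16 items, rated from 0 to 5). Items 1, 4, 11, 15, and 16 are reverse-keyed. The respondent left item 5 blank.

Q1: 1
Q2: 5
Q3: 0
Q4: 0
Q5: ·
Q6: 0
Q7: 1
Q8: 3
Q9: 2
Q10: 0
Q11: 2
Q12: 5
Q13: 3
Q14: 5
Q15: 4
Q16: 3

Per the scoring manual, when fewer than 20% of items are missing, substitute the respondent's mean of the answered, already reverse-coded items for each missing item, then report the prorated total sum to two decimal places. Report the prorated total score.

Reverse-coded (reverse-coded value = 5 − response):
  item 1: 5 − 1 = 4
  item 4: 5 − 0 = 5
  item 11: 5 − 2 = 3
  item 15: 5 − 4 = 1
  item 16: 5 − 3 = 2
Completed scored items (15 of 16): 4, 5, 0, 5, 0, 1, 3, 2, 0, 3, 5, 3, 5, 1, 2; sum = 39.
Person mean = 39 / 15 ≈ 2.6000
Prorated total = (39 / 15) × 16 = 41.60 (to 2 dp)

41.60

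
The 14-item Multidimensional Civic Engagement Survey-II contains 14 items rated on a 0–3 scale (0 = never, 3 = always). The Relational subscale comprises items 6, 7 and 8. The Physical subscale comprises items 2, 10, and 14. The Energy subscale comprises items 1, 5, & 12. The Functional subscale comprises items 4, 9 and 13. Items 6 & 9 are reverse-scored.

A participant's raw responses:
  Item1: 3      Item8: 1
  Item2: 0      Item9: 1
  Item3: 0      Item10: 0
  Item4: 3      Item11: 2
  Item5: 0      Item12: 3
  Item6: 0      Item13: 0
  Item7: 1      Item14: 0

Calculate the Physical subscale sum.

Physical items: 2, 10, 14.
  item 2: 0
  item 10: 0
  item 14: 0
Sum = 0 + 0 + 0 = 0

0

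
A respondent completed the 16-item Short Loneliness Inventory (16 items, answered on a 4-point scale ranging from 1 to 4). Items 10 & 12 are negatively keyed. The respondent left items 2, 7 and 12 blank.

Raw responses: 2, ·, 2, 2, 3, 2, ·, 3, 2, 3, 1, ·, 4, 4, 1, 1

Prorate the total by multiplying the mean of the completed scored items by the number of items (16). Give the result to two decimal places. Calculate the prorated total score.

Reverse-coded (reversed = (1+4) − raw = 5 − raw):
  item 10: 5 − 3 = 2
Completed scored items (13 of 16): 2, 2, 2, 3, 2, 3, 2, 2, 1, 4, 4, 1, 1; sum = 29.
Person mean = 29 / 13 ≈ 2.2308
Prorated total = (29 / 13) × 16 = 35.69 (to 2 dp)

35.69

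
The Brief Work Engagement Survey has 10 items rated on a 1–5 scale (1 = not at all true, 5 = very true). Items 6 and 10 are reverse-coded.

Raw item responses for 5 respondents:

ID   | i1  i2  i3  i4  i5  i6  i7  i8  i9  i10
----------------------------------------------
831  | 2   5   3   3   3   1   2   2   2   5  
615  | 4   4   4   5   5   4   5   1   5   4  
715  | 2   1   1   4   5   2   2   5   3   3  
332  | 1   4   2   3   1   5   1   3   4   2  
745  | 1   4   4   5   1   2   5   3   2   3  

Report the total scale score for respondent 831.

28

Respondent 831 raw: 2, 5, 3, 3, 3, 1, 2, 2, 2, 5.
Reverse-coded (reverse-coded value = 6 − response):
  item 1: 2
  item 2: 5
  item 3: 3
  item 4: 3
  item 5: 3
  item 6: 6 − 1 = 5
  item 7: 2
  item 8: 2
  item 9: 2
  item 10: 6 − 5 = 1
Sum = 2 + 5 + 3 + 3 + 3 + 5 + 2 + 2 + 2 + 1 = 28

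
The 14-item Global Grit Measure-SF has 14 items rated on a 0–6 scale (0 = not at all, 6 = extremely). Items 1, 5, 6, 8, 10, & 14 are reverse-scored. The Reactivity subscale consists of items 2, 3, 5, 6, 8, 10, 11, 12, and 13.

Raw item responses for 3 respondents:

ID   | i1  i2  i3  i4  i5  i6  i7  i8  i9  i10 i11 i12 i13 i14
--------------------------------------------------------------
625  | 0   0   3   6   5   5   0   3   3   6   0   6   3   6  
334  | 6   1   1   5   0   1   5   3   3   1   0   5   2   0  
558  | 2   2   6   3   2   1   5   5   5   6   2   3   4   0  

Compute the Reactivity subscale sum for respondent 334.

28

Respondent 334 raw: 6, 1, 1, 5, 0, 1, 5, 3, 3, 1, 0, 5, 2, 0.
Reactivity items: 2, 3, 5, 6, 8, 10, 11, 12, 13.
Reverse-coded (reversed = (0+6) − raw = 6 − raw):
  item 2: 1
  item 3: 1
  item 5: 6 − 0 = 6
  item 6: 6 − 1 = 5
  item 8: 6 − 3 = 3
  item 10: 6 − 1 = 5
  item 11: 0
  item 12: 5
  item 13: 2
Sum = 1 + 1 + 6 + 5 + 3 + 5 + 0 + 5 + 2 = 28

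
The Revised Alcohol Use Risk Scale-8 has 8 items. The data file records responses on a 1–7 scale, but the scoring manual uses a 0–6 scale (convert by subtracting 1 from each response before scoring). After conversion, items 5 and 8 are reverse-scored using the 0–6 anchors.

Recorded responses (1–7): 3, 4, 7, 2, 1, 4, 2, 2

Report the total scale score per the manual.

Convert to 0–6: 2, 3, 6, 1, 0, 3, 1, 1
Reverse-coded (reversed = (0+6) − raw = 6 − raw):
  item 5: 6 − 0 = 6
  item 8: 6 − 1 = 5
Scored: 2, 3, 6, 1, 6, 3, 1, 5
Total = 27

27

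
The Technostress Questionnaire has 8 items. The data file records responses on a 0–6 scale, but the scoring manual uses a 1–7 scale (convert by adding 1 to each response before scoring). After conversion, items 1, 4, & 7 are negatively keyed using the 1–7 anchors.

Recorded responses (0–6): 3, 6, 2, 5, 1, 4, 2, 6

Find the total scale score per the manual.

35

Convert to 1–7: 4, 7, 3, 6, 2, 5, 3, 7
Reverse-coded (on a 1–7 scale, reversed = 8 − raw):
  item 1: 8 − 4 = 4
  item 4: 8 − 6 = 2
  item 7: 8 − 3 = 5
Scored: 4, 7, 3, 2, 2, 5, 5, 7
Total = 35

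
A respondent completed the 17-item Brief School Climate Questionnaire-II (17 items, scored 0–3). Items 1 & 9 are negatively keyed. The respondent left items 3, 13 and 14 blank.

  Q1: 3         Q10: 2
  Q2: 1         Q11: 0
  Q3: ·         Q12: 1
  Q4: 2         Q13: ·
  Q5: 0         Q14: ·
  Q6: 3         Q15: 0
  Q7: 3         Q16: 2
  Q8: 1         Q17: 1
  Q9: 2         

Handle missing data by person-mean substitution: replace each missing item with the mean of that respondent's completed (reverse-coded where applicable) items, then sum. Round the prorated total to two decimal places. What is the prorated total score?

Reverse-coded (reverse-coded value = 3 − response):
  item 1: 3 − 3 = 0
  item 9: 3 − 2 = 1
Completed scored items (14 of 17): 0, 1, 2, 0, 3, 3, 1, 1, 2, 0, 1, 0, 2, 1; sum = 17.
Person mean = 17 / 14 ≈ 1.2143
Prorated total = (17 / 14) × 17 = 20.64 (to 2 dp)

20.64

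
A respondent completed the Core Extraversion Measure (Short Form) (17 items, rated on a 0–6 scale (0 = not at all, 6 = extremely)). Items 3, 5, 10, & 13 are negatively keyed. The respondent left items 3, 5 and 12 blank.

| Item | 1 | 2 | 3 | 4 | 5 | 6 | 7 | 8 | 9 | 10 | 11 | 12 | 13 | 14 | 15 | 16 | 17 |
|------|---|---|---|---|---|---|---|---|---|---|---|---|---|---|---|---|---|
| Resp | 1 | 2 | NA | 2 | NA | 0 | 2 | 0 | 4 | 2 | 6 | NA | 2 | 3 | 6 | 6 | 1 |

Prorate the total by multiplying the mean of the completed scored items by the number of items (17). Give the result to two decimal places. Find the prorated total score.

Reverse-coded (reverse-coded value = 6 − response):
  item 10: 6 − 2 = 4
  item 13: 6 − 2 = 4
Completed scored items (14 of 17): 1, 2, 2, 0, 2, 0, 4, 4, 6, 4, 3, 6, 6, 1; sum = 41.
Person mean = 41 / 14 ≈ 2.9286
Prorated total = (41 / 14) × 17 = 49.79 (to 2 dp)

49.79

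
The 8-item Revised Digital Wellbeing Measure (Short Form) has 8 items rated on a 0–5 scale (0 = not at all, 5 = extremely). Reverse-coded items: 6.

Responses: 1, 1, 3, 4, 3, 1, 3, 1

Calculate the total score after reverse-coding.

20

Reverse-coded items use 5 − raw:
  item 6: 5 − 1 = 4
Scored items: 1, 1, 3, 4, 3, 4, 3, 1
Total = 1 + 1 + 3 + 4 + 3 + 4 + 3 + 1 = 20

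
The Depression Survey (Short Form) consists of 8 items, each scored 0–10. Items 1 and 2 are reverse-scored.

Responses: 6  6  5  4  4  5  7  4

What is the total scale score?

Raw sum = 41. Reverse-scored items: 1, 2; their raw sum = 12.
Each reversal replaces raw with 10 − raw, changing the total by 10 − 2·raw per item.
Total = 41 + 2·10 − 2·12 = 41 + 20 − 24 = 37

37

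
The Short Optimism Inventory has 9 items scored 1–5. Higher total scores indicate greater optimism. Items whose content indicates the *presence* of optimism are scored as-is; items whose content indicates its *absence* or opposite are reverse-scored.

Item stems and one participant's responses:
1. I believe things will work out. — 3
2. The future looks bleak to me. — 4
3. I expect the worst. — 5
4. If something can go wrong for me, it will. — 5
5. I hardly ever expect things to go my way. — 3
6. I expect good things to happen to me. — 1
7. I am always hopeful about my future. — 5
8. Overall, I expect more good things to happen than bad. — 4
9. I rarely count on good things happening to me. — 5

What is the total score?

Items 2, 3, 4, 5, 9 describe the absence/opposite of optimism → reverse-score.
on a 1–5 scale, reversed = 6 − raw.
  item 1: 3
  item 2: 6 − 4 = 2
  item 3: 6 − 5 = 1
  item 4: 6 − 5 = 1
  item 5: 6 − 3 = 3
  item 6: 1
  item 7: 5
  item 8: 4
  item 9: 6 − 5 = 1
Total = 3 + 2 + 1 + 1 + 3 + 1 + 5 + 4 + 1 = 21

21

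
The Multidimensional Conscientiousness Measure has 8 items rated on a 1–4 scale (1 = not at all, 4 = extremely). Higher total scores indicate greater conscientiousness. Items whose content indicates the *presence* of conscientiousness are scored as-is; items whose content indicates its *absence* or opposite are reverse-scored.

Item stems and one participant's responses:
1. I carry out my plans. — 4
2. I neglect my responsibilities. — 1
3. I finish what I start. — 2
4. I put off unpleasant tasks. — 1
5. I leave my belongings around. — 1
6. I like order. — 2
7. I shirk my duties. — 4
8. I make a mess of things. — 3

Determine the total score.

Items 2, 4, 5, 7, 8 describe the absence/opposite of conscientiousness → reverse-score.
reverse-coded value = 5 − response.
  item 1: 4
  item 2: 5 − 1 = 4
  item 3: 2
  item 4: 5 − 1 = 4
  item 5: 5 − 1 = 4
  item 6: 2
  item 7: 5 − 4 = 1
  item 8: 5 − 3 = 2
Total = 4 + 4 + 2 + 4 + 4 + 2 + 1 + 2 = 23

23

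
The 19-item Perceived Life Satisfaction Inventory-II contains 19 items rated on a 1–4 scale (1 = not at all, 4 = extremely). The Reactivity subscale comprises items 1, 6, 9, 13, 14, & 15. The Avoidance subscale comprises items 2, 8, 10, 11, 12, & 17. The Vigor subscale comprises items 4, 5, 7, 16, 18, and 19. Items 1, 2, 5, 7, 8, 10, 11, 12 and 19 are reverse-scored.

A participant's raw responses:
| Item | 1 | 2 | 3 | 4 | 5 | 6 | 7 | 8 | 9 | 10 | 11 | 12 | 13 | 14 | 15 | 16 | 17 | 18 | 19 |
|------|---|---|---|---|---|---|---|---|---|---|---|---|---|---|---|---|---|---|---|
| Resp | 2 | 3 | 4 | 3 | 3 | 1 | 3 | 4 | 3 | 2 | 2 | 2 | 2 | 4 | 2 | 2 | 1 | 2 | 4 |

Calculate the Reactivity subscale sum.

Reactivity items: 1, 6, 9, 13, 14, 15.
Of these, item 1 is reverse-scored; reversed = (1+4) − raw = 5 − raw.
  item 1: 5 − 2 = 3
  item 6: 1
  item 9: 3
  item 13: 2
  item 14: 4
  item 15: 2
Sum = 3 + 1 + 3 + 2 + 4 + 2 = 15

15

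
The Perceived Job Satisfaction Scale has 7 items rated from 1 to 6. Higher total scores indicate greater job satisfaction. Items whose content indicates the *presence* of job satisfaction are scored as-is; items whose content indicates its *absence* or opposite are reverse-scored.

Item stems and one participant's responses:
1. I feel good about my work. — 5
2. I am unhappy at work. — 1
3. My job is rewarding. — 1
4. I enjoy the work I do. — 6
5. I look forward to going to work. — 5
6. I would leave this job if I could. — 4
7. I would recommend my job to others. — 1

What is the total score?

Items 2, 6 describe the absence/opposite of job satisfaction → reverse-score.
on a 1–6 scale, reversed = 7 − raw.
  item 1: 5
  item 2: 7 − 1 = 6
  item 3: 1
  item 4: 6
  item 5: 5
  item 6: 7 − 4 = 3
  item 7: 1
Total = 5 + 6 + 1 + 6 + 5 + 3 + 1 = 27

27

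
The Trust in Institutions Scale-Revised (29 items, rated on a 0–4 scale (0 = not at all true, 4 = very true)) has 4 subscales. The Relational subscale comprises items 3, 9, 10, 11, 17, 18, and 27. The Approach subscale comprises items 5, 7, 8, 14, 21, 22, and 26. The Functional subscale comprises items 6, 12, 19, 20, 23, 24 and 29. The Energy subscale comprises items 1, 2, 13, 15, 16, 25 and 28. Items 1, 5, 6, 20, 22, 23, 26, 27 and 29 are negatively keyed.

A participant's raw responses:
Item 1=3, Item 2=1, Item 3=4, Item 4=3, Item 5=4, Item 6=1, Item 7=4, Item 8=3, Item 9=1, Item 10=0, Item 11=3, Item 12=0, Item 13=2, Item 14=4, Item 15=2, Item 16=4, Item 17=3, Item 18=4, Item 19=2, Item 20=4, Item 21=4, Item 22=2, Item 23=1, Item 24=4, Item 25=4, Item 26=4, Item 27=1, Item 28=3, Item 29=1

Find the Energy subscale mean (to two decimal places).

2.43

Energy items: 1, 2, 13, 15, 16, 25, 28.
Of these, item 1 is negatively keyed; reversed = (0+4) − raw = 4 − raw.
  item 1: 4 − 3 = 1
  item 2: 1
  item 13: 2
  item 15: 2
  item 16: 4
  item 25: 4
  item 28: 3
Sum = 1 + 1 + 2 + 2 + 4 + 4 + 3 = 17
Mean = 17 / 7 = 2.43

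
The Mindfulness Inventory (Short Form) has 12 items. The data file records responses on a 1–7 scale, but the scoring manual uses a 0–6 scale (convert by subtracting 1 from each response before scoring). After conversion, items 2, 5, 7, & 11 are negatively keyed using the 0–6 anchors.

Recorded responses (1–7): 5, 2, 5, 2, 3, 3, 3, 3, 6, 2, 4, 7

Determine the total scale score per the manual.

41

Convert to 0–6: 4, 1, 4, 1, 2, 2, 2, 2, 5, 1, 3, 6
Reverse-coded (on a 0–6 scale, reversed = 6 − raw):
  item 2: 6 − 1 = 5
  item 5: 6 − 2 = 4
  item 7: 6 − 2 = 4
  item 11: 6 − 3 = 3
Scored: 4, 5, 4, 1, 4, 2, 4, 2, 5, 1, 3, 6
Total = 41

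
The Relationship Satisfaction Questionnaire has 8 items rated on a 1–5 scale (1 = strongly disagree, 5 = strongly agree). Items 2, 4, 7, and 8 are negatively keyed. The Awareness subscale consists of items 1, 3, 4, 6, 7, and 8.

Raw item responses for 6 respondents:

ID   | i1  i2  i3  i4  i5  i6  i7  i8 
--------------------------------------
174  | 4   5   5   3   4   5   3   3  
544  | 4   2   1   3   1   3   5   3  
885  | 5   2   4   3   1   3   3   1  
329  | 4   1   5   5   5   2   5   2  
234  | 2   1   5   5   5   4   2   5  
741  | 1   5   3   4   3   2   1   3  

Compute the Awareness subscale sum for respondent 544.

Respondent 544 raw: 4, 2, 1, 3, 1, 3, 5, 3.
Awareness items: 1, 3, 4, 6, 7, 8.
Reverse-coded (reverse-coded value = 6 − response):
  item 1: 4
  item 3: 1
  item 4: 6 − 3 = 3
  item 6: 3
  item 7: 6 − 5 = 1
  item 8: 6 − 3 = 3
Sum = 4 + 1 + 3 + 3 + 1 + 3 = 15

15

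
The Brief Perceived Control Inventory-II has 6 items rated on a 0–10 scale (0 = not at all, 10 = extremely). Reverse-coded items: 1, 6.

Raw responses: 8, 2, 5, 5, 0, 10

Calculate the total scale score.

Raw sum = 30. Reverse-coded items: 1, 6; their raw sum = 18.
Each reversal replaces raw with 10 − raw, changing the total by 10 − 2·raw per item.
Total = 30 + 2·10 − 2·18 = 30 + 20 − 36 = 14

14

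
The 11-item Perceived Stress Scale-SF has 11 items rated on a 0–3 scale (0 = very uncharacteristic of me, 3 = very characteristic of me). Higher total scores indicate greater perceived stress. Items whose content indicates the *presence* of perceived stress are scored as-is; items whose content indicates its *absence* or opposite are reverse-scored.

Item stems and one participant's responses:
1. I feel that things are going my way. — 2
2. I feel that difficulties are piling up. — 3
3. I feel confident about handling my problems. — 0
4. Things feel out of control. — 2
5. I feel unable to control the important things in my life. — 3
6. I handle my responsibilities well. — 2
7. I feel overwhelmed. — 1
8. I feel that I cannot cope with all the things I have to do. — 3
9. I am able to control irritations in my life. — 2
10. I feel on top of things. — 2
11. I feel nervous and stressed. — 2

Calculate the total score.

21

Items 1, 3, 6, 9, 10 describe the absence/opposite of perceived stress → reverse-score.
on a 0–3 scale, reversed = 3 − raw.
  item 1: 3 − 2 = 1
  item 2: 3
  item 3: 3 − 0 = 3
  item 4: 2
  item 5: 3
  item 6: 3 − 2 = 1
  item 7: 1
  item 8: 3
  item 9: 3 − 2 = 1
  item 10: 3 − 2 = 1
  item 11: 2
Total = 1 + 3 + 3 + 2 + 3 + 1 + 1 + 3 + 1 + 1 + 2 = 21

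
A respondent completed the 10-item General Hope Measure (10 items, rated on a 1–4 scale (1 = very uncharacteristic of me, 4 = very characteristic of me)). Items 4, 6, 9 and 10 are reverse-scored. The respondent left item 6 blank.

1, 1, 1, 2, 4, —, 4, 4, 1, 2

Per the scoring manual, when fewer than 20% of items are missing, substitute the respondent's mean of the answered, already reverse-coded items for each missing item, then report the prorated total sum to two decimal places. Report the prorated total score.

27.78

Reverse-coded (reversed = (1+4) − raw = 5 − raw):
  item 4: 5 − 2 = 3
  item 9: 5 − 1 = 4
  item 10: 5 − 2 = 3
Completed scored items (9 of 10): 1, 1, 1, 3, 4, 4, 4, 4, 3; sum = 25.
Person mean = 25 / 9 ≈ 2.7778
Prorated total = (25 / 9) × 10 = 27.78 (to 2 dp)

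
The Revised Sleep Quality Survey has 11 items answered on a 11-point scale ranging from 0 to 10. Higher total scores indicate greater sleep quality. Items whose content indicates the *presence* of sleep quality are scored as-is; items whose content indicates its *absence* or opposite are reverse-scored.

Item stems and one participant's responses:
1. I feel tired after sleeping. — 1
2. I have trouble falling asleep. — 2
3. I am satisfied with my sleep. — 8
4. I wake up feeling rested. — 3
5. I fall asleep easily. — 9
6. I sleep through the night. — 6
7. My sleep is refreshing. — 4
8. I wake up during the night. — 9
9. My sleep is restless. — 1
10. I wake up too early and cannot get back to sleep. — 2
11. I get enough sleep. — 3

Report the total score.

68

Items 1, 2, 8, 9, 10 describe the absence/opposite of sleep quality → reverse-score.
reverse-coded value = 10 − response.
  item 1: 10 − 1 = 9
  item 2: 10 − 2 = 8
  item 3: 8
  item 4: 3
  item 5: 9
  item 6: 6
  item 7: 4
  item 8: 10 − 9 = 1
  item 9: 10 − 1 = 9
  item 10: 10 − 2 = 8
  item 11: 3
Total = 9 + 8 + 8 + 3 + 9 + 6 + 4 + 1 + 9 + 8 + 3 = 68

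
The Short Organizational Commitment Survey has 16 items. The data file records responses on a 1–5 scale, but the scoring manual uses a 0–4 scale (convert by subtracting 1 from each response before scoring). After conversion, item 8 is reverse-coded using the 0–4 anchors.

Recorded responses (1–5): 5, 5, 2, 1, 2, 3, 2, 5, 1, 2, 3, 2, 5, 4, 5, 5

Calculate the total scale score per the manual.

32

Convert to 0–4: 4, 4, 1, 0, 1, 2, 1, 4, 0, 1, 2, 1, 4, 3, 4, 4
Reverse-coded (reversed = (0+4) − raw = 4 − raw):
  item 8: 4 − 4 = 0
Scored: 4, 4, 1, 0, 1, 2, 1, 0, 0, 1, 2, 1, 4, 3, 4, 4
Total = 32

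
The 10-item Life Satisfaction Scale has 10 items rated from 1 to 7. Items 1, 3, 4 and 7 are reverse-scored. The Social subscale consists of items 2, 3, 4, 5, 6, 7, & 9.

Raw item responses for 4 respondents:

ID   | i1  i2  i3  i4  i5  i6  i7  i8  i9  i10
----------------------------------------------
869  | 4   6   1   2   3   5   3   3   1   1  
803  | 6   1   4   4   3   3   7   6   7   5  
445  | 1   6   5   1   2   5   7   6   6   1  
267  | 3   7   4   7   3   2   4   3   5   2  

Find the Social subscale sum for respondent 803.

Respondent 803 raw: 6, 1, 4, 4, 3, 3, 7, 6, 7, 5.
Social items: 2, 3, 4, 5, 6, 7, 9.
Reverse-coded (reversed = (1+7) − raw = 8 − raw):
  item 2: 1
  item 3: 8 − 4 = 4
  item 4: 8 − 4 = 4
  item 5: 3
  item 6: 3
  item 7: 8 − 7 = 1
  item 9: 7
Sum = 1 + 4 + 4 + 3 + 3 + 1 + 7 = 23

23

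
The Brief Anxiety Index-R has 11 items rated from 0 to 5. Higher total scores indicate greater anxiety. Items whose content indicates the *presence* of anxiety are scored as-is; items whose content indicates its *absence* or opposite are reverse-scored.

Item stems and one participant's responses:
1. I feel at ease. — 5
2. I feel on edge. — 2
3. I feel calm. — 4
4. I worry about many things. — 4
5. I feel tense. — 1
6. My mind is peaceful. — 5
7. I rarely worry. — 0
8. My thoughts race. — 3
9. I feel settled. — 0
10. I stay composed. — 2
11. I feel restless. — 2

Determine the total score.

26

Items 1, 3, 6, 7, 9, 10 describe the absence/opposite of anxiety → reverse-score.
on a 0–5 scale, reversed = 5 − raw.
  item 1: 5 − 5 = 0
  item 2: 2
  item 3: 5 − 4 = 1
  item 4: 4
  item 5: 1
  item 6: 5 − 5 = 0
  item 7: 5 − 0 = 5
  item 8: 3
  item 9: 5 − 0 = 5
  item 10: 5 − 2 = 3
  item 11: 2
Total = 0 + 2 + 1 + 4 + 1 + 0 + 5 + 3 + 5 + 3 + 2 = 26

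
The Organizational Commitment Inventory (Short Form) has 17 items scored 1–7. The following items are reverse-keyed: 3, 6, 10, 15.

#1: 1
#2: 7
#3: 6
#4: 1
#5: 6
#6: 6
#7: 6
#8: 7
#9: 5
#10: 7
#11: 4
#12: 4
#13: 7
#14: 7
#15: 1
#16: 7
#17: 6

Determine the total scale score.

Reverse-keyed items use 8 − raw:
  item 3: 8 − 6 = 2
  item 6: 8 − 6 = 2
  item 10: 8 − 7 = 1
  item 15: 8 − 1 = 7
Scored responses: 1, 7, 2, 1, 6, 2, 6, 7, 5, 1, 4, 4, 7, 7, 7, 7, 6
Total = 1 + 7 + 2 + 1 + 6 + 2 + 6 + 7 + 5 + 1 + 4 + 4 + 7 + 7 + 7 + 7 + 6 = 80

80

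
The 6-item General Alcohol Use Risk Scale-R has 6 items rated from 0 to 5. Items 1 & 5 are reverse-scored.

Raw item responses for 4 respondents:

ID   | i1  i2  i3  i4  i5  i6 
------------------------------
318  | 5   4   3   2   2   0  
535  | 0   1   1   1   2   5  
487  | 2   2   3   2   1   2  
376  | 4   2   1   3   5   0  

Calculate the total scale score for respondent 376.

7

Respondent 376 raw: 4, 2, 1, 3, 5, 0.
Reverse-coded (on a 0–5 scale, reversed = 5 − raw):
  item 1: 5 − 4 = 1
  item 2: 2
  item 3: 1
  item 4: 3
  item 5: 5 − 5 = 0
  item 6: 0
Sum = 1 + 2 + 1 + 3 + 0 + 0 = 7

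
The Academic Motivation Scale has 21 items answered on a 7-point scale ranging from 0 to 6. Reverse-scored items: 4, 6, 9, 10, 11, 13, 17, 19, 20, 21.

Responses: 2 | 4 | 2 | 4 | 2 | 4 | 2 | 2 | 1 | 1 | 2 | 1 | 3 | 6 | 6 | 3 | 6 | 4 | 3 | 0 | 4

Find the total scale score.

66

Apply reverse scoring (on a 0–6 scale, reversed = 6 − raw):
  item 4: 6 − 4 = 2
  item 6: 6 − 4 = 2
  item 9: 6 − 1 = 5
  item 10: 6 − 1 = 5
  item 11: 6 − 2 = 4
  item 13: 6 − 3 = 3
  item 17: 6 − 6 = 0
  item 19: 6 − 3 = 3
  item 20: 6 − 0 = 6
  item 21: 6 − 4 = 2
Scored responses: 2, 4, 2, 2, 2, 2, 2, 2, 5, 5, 4, 1, 3, 6, 6, 3, 0, 4, 3, 6, 2
Total = 2 + 4 + 2 + 2 + 2 + 2 + 2 + 2 + 5 + 5 + 4 + 1 + 3 + 6 + 6 + 3 + 0 + 4 + 3 + 6 + 2 = 66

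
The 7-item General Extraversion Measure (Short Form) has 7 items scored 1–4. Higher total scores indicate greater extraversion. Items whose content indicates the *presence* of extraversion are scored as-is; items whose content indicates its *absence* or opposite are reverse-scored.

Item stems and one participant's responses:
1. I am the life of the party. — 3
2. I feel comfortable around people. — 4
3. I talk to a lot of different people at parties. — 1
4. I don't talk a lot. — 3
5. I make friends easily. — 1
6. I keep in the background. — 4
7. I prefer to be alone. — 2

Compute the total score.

15

Items 4, 6, 7 describe the absence/opposite of extraversion → reverse-score.
reversed = (1+4) − raw = 5 − raw.
  item 1: 3
  item 2: 4
  item 3: 1
  item 4: 5 − 3 = 2
  item 5: 1
  item 6: 5 − 4 = 1
  item 7: 5 − 2 = 3
Total = 3 + 4 + 1 + 2 + 1 + 1 + 3 = 15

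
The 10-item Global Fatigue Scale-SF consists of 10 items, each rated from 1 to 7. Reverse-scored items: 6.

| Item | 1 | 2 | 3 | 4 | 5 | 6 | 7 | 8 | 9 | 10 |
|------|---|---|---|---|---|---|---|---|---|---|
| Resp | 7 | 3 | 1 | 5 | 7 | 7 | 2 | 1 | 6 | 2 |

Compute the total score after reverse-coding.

35

Raw sum = 41. Reverse-scored items: 6; their raw sum = 7.
Each reversal replaces raw with 8 − raw, changing the total by 8 − 2·raw per item.
Total = 41 + 1·8 − 2·7 = 41 + 8 − 14 = 35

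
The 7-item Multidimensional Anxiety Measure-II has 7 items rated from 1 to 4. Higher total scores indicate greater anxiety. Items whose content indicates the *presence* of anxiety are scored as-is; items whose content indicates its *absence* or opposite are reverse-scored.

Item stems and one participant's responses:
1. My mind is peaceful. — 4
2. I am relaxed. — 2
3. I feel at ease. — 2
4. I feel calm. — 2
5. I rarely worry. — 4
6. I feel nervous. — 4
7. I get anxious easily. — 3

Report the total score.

Items 1, 2, 3, 4, 5 describe the absence/opposite of anxiety → reverse-score.
on a 1–4 scale, reversed = 5 − raw.
  item 1: 5 − 4 = 1
  item 2: 5 − 2 = 3
  item 3: 5 − 2 = 3
  item 4: 5 − 2 = 3
  item 5: 5 − 4 = 1
  item 6: 4
  item 7: 3
Total = 1 + 3 + 3 + 3 + 1 + 4 + 3 = 18

18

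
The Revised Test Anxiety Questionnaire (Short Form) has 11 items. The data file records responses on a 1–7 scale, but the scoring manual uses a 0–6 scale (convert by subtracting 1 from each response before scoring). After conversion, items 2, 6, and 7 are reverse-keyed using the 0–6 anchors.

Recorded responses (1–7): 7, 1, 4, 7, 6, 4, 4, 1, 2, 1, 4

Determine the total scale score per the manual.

36

Convert to 0–6: 6, 0, 3, 6, 5, 3, 3, 0, 1, 0, 3
Reverse-coded (reverse-coded value = 6 − response):
  item 2: 6 − 0 = 6
  item 6: 6 − 3 = 3
  item 7: 6 − 3 = 3
Scored: 6, 6, 3, 6, 5, 3, 3, 0, 1, 0, 3
Total = 36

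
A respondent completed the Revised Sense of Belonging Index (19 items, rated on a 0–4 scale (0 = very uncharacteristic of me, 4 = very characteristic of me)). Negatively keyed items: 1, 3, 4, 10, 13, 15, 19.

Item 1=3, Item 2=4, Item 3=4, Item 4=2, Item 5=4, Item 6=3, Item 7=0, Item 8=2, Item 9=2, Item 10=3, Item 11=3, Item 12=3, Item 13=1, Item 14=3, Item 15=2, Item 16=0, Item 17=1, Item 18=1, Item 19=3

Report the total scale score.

36

Raw sum = 44. Negatively keyed items: 1, 3, 4, 10, 13, 15, 19; their raw sum = 18.
Each reversal replaces raw with 4 − raw, changing the total by 4 − 2·raw per item.
Total = 44 + 7·4 − 2·18 = 44 + 28 − 36 = 36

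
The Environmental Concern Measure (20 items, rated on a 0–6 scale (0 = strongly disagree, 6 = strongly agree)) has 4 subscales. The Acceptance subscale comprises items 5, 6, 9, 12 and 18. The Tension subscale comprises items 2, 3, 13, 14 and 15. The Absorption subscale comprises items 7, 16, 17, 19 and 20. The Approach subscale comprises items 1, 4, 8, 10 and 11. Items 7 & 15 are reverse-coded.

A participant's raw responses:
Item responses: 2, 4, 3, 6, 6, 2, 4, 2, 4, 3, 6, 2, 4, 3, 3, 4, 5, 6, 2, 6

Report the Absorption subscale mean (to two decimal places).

Absorption items: 7, 16, 17, 19, 20.
Of these, item 7 is reverse-coded; on a 0–6 scale, reversed = 6 − raw.
  item 7: 6 − 4 = 2
  item 16: 4
  item 17: 5
  item 19: 2
  item 20: 6
Sum = 2 + 4 + 5 + 2 + 6 = 19
Mean = 19 / 5 = 3.80

3.80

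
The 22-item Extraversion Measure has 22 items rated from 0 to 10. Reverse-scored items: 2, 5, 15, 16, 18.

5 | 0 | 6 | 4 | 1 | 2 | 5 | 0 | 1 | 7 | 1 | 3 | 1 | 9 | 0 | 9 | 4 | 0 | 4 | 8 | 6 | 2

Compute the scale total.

Reversing items 2, 5, 15, 16, and 18 with 10 − raw:
Total = 5 + (10−0) + 6 + 4 + (10−1) + 2 + 5 + 0 + 1 + 7 + 1 + 3 + 1 + 9 + (10−0) + (10−9) + 4 + (10−0) + 4 + 8 + 6 + 2
      = 5 + 10 + 6 + 4 + 9 + 2 + 5 + 0 + 1 + 7 + 1 + 3 + 1 + 9 + 10 + 1 + 4 + 10 + 4 + 8 + 6 + 2 = 108

108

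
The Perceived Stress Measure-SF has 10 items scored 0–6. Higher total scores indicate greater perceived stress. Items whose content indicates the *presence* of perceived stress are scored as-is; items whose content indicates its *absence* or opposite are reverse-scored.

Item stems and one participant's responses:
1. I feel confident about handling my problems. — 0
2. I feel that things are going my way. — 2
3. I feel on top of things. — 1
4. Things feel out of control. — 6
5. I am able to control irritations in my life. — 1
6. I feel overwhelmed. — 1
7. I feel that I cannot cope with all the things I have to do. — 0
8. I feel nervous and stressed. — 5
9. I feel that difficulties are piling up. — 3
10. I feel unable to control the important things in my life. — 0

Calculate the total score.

35

Items 1, 2, 3, 5 describe the absence/opposite of perceived stress → reverse-score.
reverse-coded value = 6 − response.
  item 1: 6 − 0 = 6
  item 2: 6 − 2 = 4
  item 3: 6 − 1 = 5
  item 4: 6
  item 5: 6 − 1 = 5
  item 6: 1
  item 7: 0
  item 8: 5
  item 9: 3
  item 10: 0
Total = 6 + 4 + 5 + 6 + 5 + 1 + 0 + 5 + 3 + 0 = 35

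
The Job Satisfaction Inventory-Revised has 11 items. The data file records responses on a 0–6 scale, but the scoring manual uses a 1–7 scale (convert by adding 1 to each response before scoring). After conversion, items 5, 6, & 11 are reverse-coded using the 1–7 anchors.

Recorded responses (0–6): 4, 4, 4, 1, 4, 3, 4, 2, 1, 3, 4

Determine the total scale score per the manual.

Convert to 1–7: 5, 5, 5, 2, 5, 4, 5, 3, 2, 4, 5
Reverse-coded (reverse-coded value = 8 − response):
  item 5: 8 − 5 = 3
  item 6: 8 − 4 = 4
  item 11: 8 − 5 = 3
Scored: 5, 5, 5, 2, 3, 4, 5, 3, 2, 4, 3
Total = 41

41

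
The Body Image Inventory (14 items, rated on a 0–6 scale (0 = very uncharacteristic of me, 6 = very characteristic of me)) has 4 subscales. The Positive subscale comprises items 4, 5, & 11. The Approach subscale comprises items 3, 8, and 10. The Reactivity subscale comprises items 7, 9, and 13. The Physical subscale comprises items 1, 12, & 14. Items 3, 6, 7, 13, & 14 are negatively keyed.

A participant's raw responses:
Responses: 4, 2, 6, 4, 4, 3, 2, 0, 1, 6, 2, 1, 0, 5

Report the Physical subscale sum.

Physical items: 1, 12, 14.
Of these, item 14 is negatively keyed; on a 0–6 scale, reversed = 6 − raw.
  item 1: 4
  item 12: 1
  item 14: 6 − 5 = 1
Sum = 4 + 1 + 1 = 6

6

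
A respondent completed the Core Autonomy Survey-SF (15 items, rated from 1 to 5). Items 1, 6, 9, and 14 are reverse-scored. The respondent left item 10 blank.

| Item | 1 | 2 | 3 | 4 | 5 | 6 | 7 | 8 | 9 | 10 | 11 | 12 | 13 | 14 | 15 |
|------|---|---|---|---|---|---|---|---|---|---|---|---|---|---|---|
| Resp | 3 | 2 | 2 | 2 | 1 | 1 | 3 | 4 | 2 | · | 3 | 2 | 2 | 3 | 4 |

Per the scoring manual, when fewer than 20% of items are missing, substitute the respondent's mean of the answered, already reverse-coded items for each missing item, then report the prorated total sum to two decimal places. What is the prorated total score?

42.86

Reverse-coded (reversed = (1+5) − raw = 6 − raw):
  item 1: 6 − 3 = 3
  item 6: 6 − 1 = 5
  item 9: 6 − 2 = 4
  item 14: 6 − 3 = 3
Completed scored items (14 of 15): 3, 2, 2, 2, 1, 5, 3, 4, 4, 3, 2, 2, 3, 4; sum = 40.
Person mean = 40 / 14 ≈ 2.8571
Prorated total = (40 / 14) × 15 = 42.86 (to 2 dp)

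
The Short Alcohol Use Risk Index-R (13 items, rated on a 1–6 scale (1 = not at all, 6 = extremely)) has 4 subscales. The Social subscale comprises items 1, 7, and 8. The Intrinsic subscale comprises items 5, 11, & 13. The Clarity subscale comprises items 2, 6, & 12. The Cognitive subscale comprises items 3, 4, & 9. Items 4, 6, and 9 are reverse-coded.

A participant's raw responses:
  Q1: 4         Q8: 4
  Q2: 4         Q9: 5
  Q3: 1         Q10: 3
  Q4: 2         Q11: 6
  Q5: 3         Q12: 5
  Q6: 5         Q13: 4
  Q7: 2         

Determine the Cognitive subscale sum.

Cognitive items: 3, 4, 9.
Of these, items 4 & 9 are reverse-coded; reverse-coded value = 7 − response.
  item 3: 1
  item 4: 7 − 2 = 5
  item 9: 7 − 5 = 2
Sum = 1 + 5 + 2 = 8

8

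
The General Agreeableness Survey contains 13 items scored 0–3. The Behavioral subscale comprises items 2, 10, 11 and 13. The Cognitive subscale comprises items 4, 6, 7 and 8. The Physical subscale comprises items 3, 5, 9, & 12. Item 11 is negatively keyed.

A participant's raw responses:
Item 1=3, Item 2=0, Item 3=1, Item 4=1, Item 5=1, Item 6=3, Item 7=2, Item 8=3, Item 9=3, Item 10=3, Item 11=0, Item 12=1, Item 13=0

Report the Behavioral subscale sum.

6

Behavioral items: 2, 10, 11, 13.
Of these, item 11 is negatively keyed; reversed = (0+3) − raw = 3 − raw.
  item 2: 0
  item 10: 3
  item 11: 3 − 0 = 3
  item 13: 0
Sum = 0 + 3 + 3 + 0 = 6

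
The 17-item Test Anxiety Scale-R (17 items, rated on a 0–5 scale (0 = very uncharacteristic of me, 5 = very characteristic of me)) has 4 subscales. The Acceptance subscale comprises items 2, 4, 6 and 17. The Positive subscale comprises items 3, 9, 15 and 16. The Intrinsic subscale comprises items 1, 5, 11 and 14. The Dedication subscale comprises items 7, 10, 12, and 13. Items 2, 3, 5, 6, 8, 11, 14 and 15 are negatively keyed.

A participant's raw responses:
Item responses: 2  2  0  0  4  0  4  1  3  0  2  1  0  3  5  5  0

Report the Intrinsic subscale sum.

Intrinsic items: 1, 5, 11, 14.
Of these, items 5, 11, and 14 are negatively keyed; reverse-coded value = 5 − response.
  item 1: 2
  item 5: 5 − 4 = 1
  item 11: 5 − 2 = 3
  item 14: 5 − 3 = 2
Sum = 2 + 1 + 3 + 2 = 8

8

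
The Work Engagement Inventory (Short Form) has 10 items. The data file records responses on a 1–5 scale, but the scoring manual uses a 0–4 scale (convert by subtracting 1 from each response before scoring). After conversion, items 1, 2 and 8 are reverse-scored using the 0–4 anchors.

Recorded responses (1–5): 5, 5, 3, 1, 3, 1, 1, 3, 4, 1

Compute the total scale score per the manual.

9

Convert to 0–4: 4, 4, 2, 0, 2, 0, 0, 2, 3, 0
Reverse-coded (reversed = (0+4) − raw = 4 − raw):
  item 1: 4 − 4 = 0
  item 2: 4 − 4 = 0
  item 8: 4 − 2 = 2
Scored: 0, 0, 2, 0, 2, 0, 0, 2, 3, 0
Total = 9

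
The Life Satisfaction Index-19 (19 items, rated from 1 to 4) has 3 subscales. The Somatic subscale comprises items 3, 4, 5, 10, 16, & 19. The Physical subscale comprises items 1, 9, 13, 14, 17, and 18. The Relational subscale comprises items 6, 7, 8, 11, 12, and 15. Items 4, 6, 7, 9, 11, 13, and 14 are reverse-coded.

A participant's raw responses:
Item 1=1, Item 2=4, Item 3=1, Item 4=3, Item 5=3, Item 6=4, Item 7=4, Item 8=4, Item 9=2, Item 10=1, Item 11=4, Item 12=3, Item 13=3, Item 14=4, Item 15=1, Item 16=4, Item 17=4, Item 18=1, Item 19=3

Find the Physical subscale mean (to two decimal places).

2.00

Physical items: 1, 9, 13, 14, 17, 18.
Of these, items 9, 13 and 14 are reverse-coded; on a 1–4 scale, reversed = 5 − raw.
  item 1: 1
  item 9: 5 − 2 = 3
  item 13: 5 − 3 = 2
  item 14: 5 − 4 = 1
  item 17: 4
  item 18: 1
Sum = 1 + 3 + 2 + 1 + 4 + 1 = 12
Mean = 12 / 6 = 2.00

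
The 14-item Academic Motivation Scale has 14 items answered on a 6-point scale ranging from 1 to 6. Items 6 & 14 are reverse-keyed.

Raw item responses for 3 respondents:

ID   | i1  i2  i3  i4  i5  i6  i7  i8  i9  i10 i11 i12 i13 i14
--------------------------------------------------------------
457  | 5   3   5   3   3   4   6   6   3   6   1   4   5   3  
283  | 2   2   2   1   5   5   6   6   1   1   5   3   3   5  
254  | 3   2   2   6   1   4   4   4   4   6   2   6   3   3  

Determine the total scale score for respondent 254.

Respondent 254 raw: 3, 2, 2, 6, 1, 4, 4, 4, 4, 6, 2, 6, 3, 3.
Reverse-coded (reverse-coded value = 7 − response):
  item 1: 3
  item 2: 2
  item 3: 2
  item 4: 6
  item 5: 1
  item 6: 7 − 4 = 3
  item 7: 4
  item 8: 4
  item 9: 4
  item 10: 6
  item 11: 2
  item 12: 6
  item 13: 3
  item 14: 7 − 3 = 4
Sum = 3 + 2 + 2 + 6 + 1 + 3 + 4 + 4 + 4 + 6 + 2 + 6 + 3 + 4 = 50

50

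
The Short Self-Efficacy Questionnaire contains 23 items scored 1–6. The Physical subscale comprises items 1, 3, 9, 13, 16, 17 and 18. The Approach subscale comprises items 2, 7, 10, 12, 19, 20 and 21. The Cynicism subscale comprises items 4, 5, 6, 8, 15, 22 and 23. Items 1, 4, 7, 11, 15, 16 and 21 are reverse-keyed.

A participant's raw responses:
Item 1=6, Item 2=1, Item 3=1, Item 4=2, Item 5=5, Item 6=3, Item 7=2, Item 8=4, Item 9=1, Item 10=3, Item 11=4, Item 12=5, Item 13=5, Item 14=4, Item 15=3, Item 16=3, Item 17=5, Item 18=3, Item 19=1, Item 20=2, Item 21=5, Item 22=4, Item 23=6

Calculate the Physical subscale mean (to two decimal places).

2.86

Physical items: 1, 3, 9, 13, 16, 17, 18.
Of these, items 1 and 16 are reverse-keyed; reversed = (1+6) − raw = 7 − raw.
  item 1: 7 − 6 = 1
  item 3: 1
  item 9: 1
  item 13: 5
  item 16: 7 − 3 = 4
  item 17: 5
  item 18: 3
Sum = 1 + 1 + 1 + 5 + 4 + 5 + 3 = 20
Mean = 20 / 7 = 2.86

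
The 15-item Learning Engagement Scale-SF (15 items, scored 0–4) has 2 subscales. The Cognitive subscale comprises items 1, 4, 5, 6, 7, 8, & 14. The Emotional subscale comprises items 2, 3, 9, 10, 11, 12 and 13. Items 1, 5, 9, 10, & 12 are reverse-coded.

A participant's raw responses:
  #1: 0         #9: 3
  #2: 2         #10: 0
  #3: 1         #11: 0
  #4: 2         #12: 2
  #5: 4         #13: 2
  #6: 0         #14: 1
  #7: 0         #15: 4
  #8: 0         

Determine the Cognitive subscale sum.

Cognitive items: 1, 4, 5, 6, 7, 8, 14.
Of these, items 1 & 5 are reverse-coded; reverse-coded value = 4 − response.
  item 1: 4 − 0 = 4
  item 4: 2
  item 5: 4 − 4 = 0
  item 6: 0
  item 7: 0
  item 8: 0
  item 14: 1
Sum = 4 + 2 + 0 + 0 + 0 + 0 + 1 = 7

7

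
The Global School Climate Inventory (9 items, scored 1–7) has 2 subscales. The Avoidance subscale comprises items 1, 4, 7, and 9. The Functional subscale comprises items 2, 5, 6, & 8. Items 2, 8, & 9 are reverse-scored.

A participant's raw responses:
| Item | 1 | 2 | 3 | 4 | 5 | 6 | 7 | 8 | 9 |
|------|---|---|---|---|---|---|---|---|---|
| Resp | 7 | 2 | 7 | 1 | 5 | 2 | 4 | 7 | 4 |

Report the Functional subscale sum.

Functional items: 2, 5, 6, 8.
Of these, items 2 & 8 are reverse-scored; on a 1–7 scale, reversed = 8 − raw.
  item 2: 8 − 2 = 6
  item 5: 5
  item 6: 2
  item 8: 8 − 7 = 1
Sum = 6 + 5 + 2 + 1 = 14

14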